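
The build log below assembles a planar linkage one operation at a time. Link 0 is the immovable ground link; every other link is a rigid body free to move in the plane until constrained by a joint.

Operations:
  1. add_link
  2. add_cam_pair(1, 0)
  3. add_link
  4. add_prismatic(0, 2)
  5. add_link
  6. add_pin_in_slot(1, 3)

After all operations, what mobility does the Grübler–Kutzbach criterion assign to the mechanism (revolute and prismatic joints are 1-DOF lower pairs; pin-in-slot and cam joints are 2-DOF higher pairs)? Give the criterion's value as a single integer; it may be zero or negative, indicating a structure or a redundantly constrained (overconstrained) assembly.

M = 5

link 0 = ground. State L|J1|J2 = 1|0|0
+link1  2|0|0
C(1,0) f=2→J2  2|0|1
+link2  3|0|1
P(0,2) f=1→J1  3|1|1
+link3  4|1|1
PS(1,3) f=2→J2  4|1|2
M = 3(4−1)−2·1−2 = 9−2−2 = 5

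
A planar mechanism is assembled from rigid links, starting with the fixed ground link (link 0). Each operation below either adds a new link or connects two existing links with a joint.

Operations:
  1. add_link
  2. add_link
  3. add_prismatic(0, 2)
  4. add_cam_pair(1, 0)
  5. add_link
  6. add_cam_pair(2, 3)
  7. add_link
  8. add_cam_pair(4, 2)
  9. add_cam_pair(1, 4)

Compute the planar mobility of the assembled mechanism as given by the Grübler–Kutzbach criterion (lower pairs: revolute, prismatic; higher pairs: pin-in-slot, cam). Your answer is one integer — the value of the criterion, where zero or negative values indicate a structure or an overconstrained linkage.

M = 6

ground; <1,0,0>
#1 <2,0,0>
#2 <3,0,0>
P:0↔2 J1 <3,1,0>
C:1↔0 J2 <3,1,1>
#3 <4,1,1>
C:2↔3 J2 <4,1,2>
#4 <5,1,2>
C:4↔2 J2 <5,1,3>
C:1↔4 J2 <5,1,4>
3×4 − 2×1 − 1×4 = 6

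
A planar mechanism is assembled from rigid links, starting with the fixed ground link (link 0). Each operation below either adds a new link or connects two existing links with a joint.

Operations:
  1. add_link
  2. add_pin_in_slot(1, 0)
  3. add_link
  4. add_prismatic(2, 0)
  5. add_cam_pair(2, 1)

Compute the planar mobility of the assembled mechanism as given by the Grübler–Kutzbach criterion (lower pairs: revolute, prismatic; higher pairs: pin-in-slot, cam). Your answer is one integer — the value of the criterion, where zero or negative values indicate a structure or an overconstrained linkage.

M = 2

L=1 J1=0 J2=0
add link → L=2 J1=0 J2=0
PS@1,0 dof=2 J2 → L=2 J1=0 J2=1
add link → L=3 J1=0 J2=1
P@2,0 dof=1 J1 → L=3 J1=1 J2=1
C@2,1 dof=2 J2 → L=3 J1=1 J2=2
M=3(L−1)−2J1−J2=3·2−2·1−2=2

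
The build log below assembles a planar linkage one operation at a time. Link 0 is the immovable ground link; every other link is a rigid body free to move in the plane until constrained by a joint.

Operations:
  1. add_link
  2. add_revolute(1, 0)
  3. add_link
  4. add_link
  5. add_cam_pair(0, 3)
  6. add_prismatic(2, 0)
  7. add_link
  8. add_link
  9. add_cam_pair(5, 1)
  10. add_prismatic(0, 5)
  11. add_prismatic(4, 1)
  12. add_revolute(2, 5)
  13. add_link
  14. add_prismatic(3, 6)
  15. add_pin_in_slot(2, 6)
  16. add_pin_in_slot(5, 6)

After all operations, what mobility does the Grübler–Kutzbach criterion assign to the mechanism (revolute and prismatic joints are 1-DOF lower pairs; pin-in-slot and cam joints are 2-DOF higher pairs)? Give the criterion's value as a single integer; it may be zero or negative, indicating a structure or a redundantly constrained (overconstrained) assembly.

M = 2

ground; <1,0,0>
#1 <2,0,0>
R:1↔0 J1 <2,1,0>
#2 <3,1,0>
#3 <4,1,0>
C:0↔3 J2 <4,1,1>
P:2↔0 J1 <4,2,1>
#4 <5,2,1>
#5 <6,2,1>
C:5↔1 J2 <6,2,2>
P:0↔5 J1 <6,3,2>
P:4↔1 J1 <6,4,2>
R:2↔5 J1 <6,5,2>
#6 <7,5,2>
P:3↔6 J1 <7,6,2>
PS:2↔6 J2 <7,6,3>
PS:5↔6 J2 <7,6,4>
3×6 − 2×6 − 1×4 = 2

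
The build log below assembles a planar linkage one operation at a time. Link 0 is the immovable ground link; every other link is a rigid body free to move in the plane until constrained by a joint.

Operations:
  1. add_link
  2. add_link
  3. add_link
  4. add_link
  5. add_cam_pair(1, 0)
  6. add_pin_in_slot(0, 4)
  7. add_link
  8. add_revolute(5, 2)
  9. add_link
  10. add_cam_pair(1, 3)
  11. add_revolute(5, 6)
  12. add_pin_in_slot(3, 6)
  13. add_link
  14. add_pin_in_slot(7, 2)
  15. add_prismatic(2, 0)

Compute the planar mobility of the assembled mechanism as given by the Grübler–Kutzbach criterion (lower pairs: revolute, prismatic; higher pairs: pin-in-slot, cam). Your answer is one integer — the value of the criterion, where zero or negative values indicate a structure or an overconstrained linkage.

L=1 J1=0 J2=0
add link → L=2 J1=0 J2=0
add link → L=3 J1=0 J2=0
add link → L=4 J1=0 J2=0
add link → L=5 J1=0 J2=0
C@1,0 dof=2 J2 → L=5 J1=0 J2=1
PS@0,4 dof=2 J2 → L=5 J1=0 J2=2
add link → L=6 J1=0 J2=2
R@5,2 dof=1 J1 → L=6 J1=1 J2=2
add link → L=7 J1=1 J2=2
C@1,3 dof=2 J2 → L=7 J1=1 J2=3
R@5,6 dof=1 J1 → L=7 J1=2 J2=3
PS@3,6 dof=2 J2 → L=7 J1=2 J2=4
add link → L=8 J1=2 J2=4
PS@7,2 dof=2 J2 → L=8 J1=2 J2=5
P@2,0 dof=1 J1 → L=8 J1=3 J2=5
M=3(L−1)−2J1−J2=3·7−2·3−5=10

M = 10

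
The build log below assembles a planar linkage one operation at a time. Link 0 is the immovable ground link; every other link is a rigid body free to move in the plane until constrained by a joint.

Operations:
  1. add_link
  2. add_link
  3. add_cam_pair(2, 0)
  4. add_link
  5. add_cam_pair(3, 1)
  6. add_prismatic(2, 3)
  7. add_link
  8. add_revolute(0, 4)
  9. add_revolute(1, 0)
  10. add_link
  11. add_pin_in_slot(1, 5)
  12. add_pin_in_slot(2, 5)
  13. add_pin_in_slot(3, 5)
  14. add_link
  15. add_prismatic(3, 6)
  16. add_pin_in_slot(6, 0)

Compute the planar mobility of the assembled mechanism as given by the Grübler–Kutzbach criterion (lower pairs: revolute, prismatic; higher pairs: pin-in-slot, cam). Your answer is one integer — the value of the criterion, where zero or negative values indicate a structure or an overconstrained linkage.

[1;0;0] (link 0 is ground)
L+ [2;0;0]
L+ [3;0;0]
C(2,0)∈J2 [3;0;1]
L+ [4;0;1]
C(3,1)∈J2 [4;0;2]
P(2,3)∈J1 [4;1;2]
L+ [5;1;2]
R(0,4)∈J1 [5;2;2]
R(1,0)∈J1 [5;3;2]
L+ [6;3;2]
PS(1,5)∈J2 [6;3;3]
PS(2,5)∈J2 [6;3;4]
PS(3,5)∈J2 [6;3;5]
L+ [7;3;5]
P(3,6)∈J1 [7;4;5]
PS(6,0)∈J2 [7;4;6]
mobility = 18 − 8 − 6 = 4

M = 4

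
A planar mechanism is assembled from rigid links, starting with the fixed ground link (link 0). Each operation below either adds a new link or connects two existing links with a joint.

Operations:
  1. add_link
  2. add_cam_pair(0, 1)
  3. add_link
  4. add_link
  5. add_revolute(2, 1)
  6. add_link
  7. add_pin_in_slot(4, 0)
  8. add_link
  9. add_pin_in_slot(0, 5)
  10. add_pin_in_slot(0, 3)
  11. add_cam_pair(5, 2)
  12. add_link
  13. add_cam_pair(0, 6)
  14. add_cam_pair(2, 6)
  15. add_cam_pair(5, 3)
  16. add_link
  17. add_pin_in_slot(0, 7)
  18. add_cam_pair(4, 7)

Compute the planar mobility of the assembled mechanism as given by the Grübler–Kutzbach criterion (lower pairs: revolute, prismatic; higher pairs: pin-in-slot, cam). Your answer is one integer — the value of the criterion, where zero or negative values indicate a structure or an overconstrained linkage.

(L,J1,J2)=(1,0,0); link0 fixed
link1: (2,0,0)
C 0-1 [J2]: (2,0,1)
link2: (3,0,1)
link3: (4,0,1)
R 2-1 [J1]: (4,1,1)
link4: (5,1,1)
PS 4-0 [J2]: (5,1,2)
link5: (6,1,2)
PS 0-5 [J2]: (6,1,3)
PS 0-3 [J2]: (6,1,4)
C 5-2 [J2]: (6,1,5)
link6: (7,1,5)
C 0-6 [J2]: (7,1,6)
C 2-6 [J2]: (7,1,7)
C 5-3 [J2]: (7,1,8)
link7: (8,1,8)
PS 0-7 [J2]: (8,1,9)
C 4-7 [J2]: (8,1,10)
Grübler: 3·7 − 2·1 − 10 = 9

M = 9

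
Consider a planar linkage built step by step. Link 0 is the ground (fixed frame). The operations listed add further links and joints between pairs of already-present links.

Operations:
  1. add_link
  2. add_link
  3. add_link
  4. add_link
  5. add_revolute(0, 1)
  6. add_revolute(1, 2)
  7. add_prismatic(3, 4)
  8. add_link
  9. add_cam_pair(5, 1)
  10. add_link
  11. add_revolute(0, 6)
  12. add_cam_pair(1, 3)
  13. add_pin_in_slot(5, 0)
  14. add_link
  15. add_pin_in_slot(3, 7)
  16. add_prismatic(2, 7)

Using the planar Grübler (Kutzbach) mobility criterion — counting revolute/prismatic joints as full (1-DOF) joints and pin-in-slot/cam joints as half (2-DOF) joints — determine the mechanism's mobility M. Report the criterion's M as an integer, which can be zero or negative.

M = 7

(L,J1,J2)=(1,0,0); link0 fixed
link1: (2,0,0)
link2: (3,0,0)
link3: (4,0,0)
link4: (5,0,0)
R 0-1 [J1]: (5,1,0)
R 1-2 [J1]: (5,2,0)
P 3-4 [J1]: (5,3,0)
link5: (6,3,0)
C 5-1 [J2]: (6,3,1)
link6: (7,3,1)
R 0-6 [J1]: (7,4,1)
C 1-3 [J2]: (7,4,2)
PS 5-0 [J2]: (7,4,3)
link7: (8,4,3)
PS 3-7 [J2]: (8,4,4)
P 2-7 [J1]: (8,5,4)
Grübler: 3·7 − 2·5 − 4 = 7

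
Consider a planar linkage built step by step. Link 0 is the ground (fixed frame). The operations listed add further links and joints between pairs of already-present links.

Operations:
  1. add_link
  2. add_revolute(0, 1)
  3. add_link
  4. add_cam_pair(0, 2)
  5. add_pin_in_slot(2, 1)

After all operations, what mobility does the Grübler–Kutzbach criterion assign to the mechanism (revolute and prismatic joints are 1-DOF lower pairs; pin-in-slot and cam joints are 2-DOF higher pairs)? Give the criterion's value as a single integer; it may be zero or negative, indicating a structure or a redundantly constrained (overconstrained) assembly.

M = 2

L=1 J1=0 J2=0
add link → L=2 J1=0 J2=0
R@0,1 dof=1 J1 → L=2 J1=1 J2=0
add link → L=3 J1=1 J2=0
C@0,2 dof=2 J2 → L=3 J1=1 J2=1
PS@2,1 dof=2 J2 → L=3 J1=1 J2=2
M=3(L−1)−2J1−J2=3·2−2·1−2=2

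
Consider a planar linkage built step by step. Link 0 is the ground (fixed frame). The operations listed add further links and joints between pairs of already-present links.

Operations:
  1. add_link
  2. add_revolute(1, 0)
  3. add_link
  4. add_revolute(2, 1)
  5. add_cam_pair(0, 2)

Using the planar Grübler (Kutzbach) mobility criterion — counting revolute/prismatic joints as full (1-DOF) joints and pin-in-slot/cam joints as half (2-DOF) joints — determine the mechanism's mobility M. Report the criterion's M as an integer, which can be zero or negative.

(L,J1,J2)=(1,0,0); link0 fixed
link1: (2,0,0)
R 1-0 [J1]: (2,1,0)
link2: (3,1,0)
R 2-1 [J1]: (3,2,0)
C 0-2 [J2]: (3,2,1)
Grübler: 3·2 − 2·2 − 1 = 1

M = 1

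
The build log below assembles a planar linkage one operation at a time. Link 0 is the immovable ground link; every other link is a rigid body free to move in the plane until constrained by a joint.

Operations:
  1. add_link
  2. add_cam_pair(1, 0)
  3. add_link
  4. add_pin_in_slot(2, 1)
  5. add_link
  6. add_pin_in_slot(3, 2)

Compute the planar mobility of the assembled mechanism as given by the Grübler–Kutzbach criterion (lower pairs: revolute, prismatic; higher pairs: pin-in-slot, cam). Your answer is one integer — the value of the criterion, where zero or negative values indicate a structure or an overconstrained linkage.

[1;0;0] (link 0 is ground)
L+ [2;0;0]
C(1,0)∈J2 [2;0;1]
L+ [3;0;1]
PS(2,1)∈J2 [3;0;2]
L+ [4;0;2]
PS(3,2)∈J2 [4;0;3]
mobility = 9 − 0 − 3 = 6

M = 6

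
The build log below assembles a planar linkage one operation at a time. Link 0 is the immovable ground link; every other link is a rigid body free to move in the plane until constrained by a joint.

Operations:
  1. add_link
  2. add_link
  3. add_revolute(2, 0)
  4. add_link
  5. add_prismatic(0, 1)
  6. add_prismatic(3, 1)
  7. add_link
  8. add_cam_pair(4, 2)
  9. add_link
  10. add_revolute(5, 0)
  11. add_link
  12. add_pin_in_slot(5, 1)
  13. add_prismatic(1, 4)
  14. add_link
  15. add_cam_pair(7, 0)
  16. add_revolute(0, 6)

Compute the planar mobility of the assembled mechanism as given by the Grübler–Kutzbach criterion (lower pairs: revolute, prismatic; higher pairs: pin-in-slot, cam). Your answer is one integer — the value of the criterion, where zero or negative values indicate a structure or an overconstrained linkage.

M = 6

ground; <1,0,0>
#1 <2,0,0>
#2 <3,0,0>
R:2↔0 J1 <3,1,0>
#3 <4,1,0>
P:0↔1 J1 <4,2,0>
P:3↔1 J1 <4,3,0>
#4 <5,3,0>
C:4↔2 J2 <5,3,1>
#5 <6,3,1>
R:5↔0 J1 <6,4,1>
#6 <7,4,1>
PS:5↔1 J2 <7,4,2>
P:1↔4 J1 <7,5,2>
#7 <8,5,2>
C:7↔0 J2 <8,5,3>
R:0↔6 J1 <8,6,3>
3×7 − 2×6 − 1×3 = 6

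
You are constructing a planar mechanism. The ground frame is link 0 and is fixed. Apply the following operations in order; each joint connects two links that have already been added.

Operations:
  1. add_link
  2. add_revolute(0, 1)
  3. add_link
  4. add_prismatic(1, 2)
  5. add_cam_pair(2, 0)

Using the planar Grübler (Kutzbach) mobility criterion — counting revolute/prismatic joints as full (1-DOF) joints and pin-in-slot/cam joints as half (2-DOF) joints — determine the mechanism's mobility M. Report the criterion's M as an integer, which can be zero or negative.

ground; <1,0,0>
#1 <2,0,0>
R:0↔1 J1 <2,1,0>
#2 <3,1,0>
P:1↔2 J1 <3,2,0>
C:2↔0 J2 <3,2,1>
3×2 − 2×2 − 1×1 = 1

M = 1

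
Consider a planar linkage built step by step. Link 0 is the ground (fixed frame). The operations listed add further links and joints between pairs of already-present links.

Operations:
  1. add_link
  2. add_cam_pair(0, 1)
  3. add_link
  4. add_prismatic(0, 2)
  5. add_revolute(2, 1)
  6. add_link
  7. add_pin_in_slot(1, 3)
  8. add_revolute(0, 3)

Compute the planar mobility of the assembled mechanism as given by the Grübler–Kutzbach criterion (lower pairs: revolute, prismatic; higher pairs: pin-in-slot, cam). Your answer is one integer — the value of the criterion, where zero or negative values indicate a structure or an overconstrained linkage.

(L,J1,J2)=(1,0,0); link0 fixed
link1: (2,0,0)
C 0-1 [J2]: (2,0,1)
link2: (3,0,1)
P 0-2 [J1]: (3,1,1)
R 2-1 [J1]: (3,2,1)
link3: (4,2,1)
PS 1-3 [J2]: (4,2,2)
R 0-3 [J1]: (4,3,2)
Grübler: 3·3 − 2·3 − 2 = 1

M = 1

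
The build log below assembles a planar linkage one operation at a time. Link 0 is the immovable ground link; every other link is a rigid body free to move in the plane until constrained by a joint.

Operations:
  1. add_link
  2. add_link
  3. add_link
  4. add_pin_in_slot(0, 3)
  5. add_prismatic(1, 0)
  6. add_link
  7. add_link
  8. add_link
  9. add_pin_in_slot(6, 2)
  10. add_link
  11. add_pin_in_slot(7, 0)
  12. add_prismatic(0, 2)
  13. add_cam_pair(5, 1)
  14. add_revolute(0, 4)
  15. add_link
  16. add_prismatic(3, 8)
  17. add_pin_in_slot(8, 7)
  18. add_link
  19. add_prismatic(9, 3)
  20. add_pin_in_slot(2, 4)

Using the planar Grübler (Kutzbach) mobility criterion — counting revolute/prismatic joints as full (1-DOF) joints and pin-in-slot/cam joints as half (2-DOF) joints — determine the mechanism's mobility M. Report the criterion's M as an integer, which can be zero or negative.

[1;0;0] (link 0 is ground)
L+ [2;0;0]
L+ [3;0;0]
L+ [4;0;0]
PS(0,3)∈J2 [4;0;1]
P(1,0)∈J1 [4;1;1]
L+ [5;1;1]
L+ [6;1;1]
L+ [7;1;1]
PS(6,2)∈J2 [7;1;2]
L+ [8;1;2]
PS(7,0)∈J2 [8;1;3]
P(0,2)∈J1 [8;2;3]
C(5,1)∈J2 [8;2;4]
R(0,4)∈J1 [8;3;4]
L+ [9;3;4]
P(3,8)∈J1 [9;4;4]
PS(8,7)∈J2 [9;4;5]
L+ [10;4;5]
P(9,3)∈J1 [10;5;5]
PS(2,4)∈J2 [10;5;6]
mobility = 27 − 10 − 6 = 11

M = 11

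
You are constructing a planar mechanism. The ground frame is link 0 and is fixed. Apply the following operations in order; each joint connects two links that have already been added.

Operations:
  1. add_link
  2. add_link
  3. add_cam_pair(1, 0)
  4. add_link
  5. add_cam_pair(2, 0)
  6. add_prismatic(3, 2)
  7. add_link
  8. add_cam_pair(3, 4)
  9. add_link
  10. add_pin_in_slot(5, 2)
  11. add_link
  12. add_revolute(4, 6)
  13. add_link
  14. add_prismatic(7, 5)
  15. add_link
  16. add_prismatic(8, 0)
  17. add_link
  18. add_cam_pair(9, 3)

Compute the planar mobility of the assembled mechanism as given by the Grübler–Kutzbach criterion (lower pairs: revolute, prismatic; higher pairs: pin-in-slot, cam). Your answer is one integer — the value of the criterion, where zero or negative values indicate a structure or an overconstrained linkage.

M = 14

(L,J1,J2)=(1,0,0); link0 fixed
link1: (2,0,0)
link2: (3,0,0)
C 1-0 [J2]: (3,0,1)
link3: (4,0,1)
C 2-0 [J2]: (4,0,2)
P 3-2 [J1]: (4,1,2)
link4: (5,1,2)
C 3-4 [J2]: (5,1,3)
link5: (6,1,3)
PS 5-2 [J2]: (6,1,4)
link6: (7,1,4)
R 4-6 [J1]: (7,2,4)
link7: (8,2,4)
P 7-5 [J1]: (8,3,4)
link8: (9,3,4)
P 8-0 [J1]: (9,4,4)
link9: (10,4,4)
C 9-3 [J2]: (10,4,5)
Grübler: 3·9 − 2·4 − 5 = 14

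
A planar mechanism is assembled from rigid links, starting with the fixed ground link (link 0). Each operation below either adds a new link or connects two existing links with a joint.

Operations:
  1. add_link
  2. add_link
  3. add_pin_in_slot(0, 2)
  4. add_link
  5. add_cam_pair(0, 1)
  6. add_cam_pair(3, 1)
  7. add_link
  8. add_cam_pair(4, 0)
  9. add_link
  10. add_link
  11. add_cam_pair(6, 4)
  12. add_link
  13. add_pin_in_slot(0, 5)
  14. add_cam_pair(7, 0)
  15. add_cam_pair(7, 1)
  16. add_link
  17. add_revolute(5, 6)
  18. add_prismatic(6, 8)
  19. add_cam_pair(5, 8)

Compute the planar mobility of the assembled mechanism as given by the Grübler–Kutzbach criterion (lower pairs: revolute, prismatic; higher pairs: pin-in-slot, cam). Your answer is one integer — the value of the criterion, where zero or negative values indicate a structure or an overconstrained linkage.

M = 11

link 0 = ground. State L|J1|J2 = 1|0|0
+link1  2|0|0
+link2  3|0|0
PS(0,2) f=2→J2  3|0|1
+link3  4|0|1
C(0,1) f=2→J2  4|0|2
C(3,1) f=2→J2  4|0|3
+link4  5|0|3
C(4,0) f=2→J2  5|0|4
+link5  6|0|4
+link6  7|0|4
C(6,4) f=2→J2  7|0|5
+link7  8|0|5
PS(0,5) f=2→J2  8|0|6
C(7,0) f=2→J2  8|0|7
C(7,1) f=2→J2  8|0|8
+link8  9|0|8
R(5,6) f=1→J1  9|1|8
P(6,8) f=1→J1  9|2|8
C(5,8) f=2→J2  9|2|9
M = 3(9−1)−2·2−9 = 24−4−9 = 11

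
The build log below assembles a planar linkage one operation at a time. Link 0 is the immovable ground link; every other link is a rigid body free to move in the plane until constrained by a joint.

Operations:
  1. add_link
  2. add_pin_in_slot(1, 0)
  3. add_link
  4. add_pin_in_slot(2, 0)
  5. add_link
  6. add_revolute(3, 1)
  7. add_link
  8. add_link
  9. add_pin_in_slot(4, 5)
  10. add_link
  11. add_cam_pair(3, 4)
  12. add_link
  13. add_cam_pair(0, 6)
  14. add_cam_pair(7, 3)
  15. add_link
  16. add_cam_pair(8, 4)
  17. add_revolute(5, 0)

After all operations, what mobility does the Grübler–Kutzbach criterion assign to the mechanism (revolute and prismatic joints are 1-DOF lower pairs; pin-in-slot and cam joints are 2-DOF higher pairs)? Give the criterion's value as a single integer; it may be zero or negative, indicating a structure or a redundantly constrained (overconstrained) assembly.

ground; <1,0,0>
#1 <2,0,0>
PS:1↔0 J2 <2,0,1>
#2 <3,0,1>
PS:2↔0 J2 <3,0,2>
#3 <4,0,2>
R:3↔1 J1 <4,1,2>
#4 <5,1,2>
#5 <6,1,2>
PS:4↔5 J2 <6,1,3>
#6 <7,1,3>
C:3↔4 J2 <7,1,4>
#7 <8,1,4>
C:0↔6 J2 <8,1,5>
C:7↔3 J2 <8,1,6>
#8 <9,1,6>
C:8↔4 J2 <9,1,7>
R:5↔0 J1 <9,2,7>
3×8 − 2×2 − 1×7 = 13

M = 13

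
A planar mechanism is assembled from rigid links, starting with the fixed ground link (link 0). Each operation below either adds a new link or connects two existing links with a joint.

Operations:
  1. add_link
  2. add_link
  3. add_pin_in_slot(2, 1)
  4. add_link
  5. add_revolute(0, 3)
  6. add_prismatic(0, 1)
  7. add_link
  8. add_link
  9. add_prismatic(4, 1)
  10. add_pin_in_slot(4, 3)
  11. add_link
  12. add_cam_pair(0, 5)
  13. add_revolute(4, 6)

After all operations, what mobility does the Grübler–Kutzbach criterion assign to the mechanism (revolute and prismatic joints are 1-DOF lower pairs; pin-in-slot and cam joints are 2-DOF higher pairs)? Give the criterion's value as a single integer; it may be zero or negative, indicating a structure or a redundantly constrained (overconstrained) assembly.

link 0 = ground. State L|J1|J2 = 1|0|0
+link1  2|0|0
+link2  3|0|0
PS(2,1) f=2→J2  3|0|1
+link3  4|0|1
R(0,3) f=1→J1  4|1|1
P(0,1) f=1→J1  4|2|1
+link4  5|2|1
+link5  6|2|1
P(4,1) f=1→J1  6|3|1
PS(4,3) f=2→J2  6|3|2
+link6  7|3|2
C(0,5) f=2→J2  7|3|3
R(4,6) f=1→J1  7|4|3
M = 3(7−1)−2·4−3 = 18−8−3 = 7

M = 7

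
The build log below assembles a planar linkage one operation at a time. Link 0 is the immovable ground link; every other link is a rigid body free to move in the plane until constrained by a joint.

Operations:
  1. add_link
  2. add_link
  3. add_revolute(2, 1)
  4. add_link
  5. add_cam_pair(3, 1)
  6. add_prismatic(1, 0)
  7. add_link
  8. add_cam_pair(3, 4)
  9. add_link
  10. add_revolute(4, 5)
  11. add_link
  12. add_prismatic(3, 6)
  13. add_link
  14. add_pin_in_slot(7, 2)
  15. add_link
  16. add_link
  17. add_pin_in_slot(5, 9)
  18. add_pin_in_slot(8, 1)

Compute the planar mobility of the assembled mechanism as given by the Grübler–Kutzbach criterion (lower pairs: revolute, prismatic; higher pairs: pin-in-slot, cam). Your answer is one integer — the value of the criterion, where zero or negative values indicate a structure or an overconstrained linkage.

M = 14

(L,J1,J2)=(1,0,0); link0 fixed
link1: (2,0,0)
link2: (3,0,0)
R 2-1 [J1]: (3,1,0)
link3: (4,1,0)
C 3-1 [J2]: (4,1,1)
P 1-0 [J1]: (4,2,1)
link4: (5,2,1)
C 3-4 [J2]: (5,2,2)
link5: (6,2,2)
R 4-5 [J1]: (6,3,2)
link6: (7,3,2)
P 3-6 [J1]: (7,4,2)
link7: (8,4,2)
PS 7-2 [J2]: (8,4,3)
link8: (9,4,3)
link9: (10,4,3)
PS 5-9 [J2]: (10,4,4)
PS 8-1 [J2]: (10,4,5)
Grübler: 3·9 − 2·4 − 5 = 14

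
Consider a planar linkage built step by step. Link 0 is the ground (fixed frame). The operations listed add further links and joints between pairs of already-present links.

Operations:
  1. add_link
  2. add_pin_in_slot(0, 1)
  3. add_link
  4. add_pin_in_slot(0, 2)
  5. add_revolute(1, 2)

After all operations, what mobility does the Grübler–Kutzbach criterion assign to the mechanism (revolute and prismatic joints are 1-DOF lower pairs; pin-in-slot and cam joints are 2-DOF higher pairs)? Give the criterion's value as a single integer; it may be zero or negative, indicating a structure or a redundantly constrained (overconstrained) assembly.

M = 2

(L,J1,J2)=(1,0,0); link0 fixed
link1: (2,0,0)
PS 0-1 [J2]: (2,0,1)
link2: (3,0,1)
PS 0-2 [J2]: (3,0,2)
R 1-2 [J1]: (3,1,2)
Grübler: 3·2 − 2·1 − 2 = 2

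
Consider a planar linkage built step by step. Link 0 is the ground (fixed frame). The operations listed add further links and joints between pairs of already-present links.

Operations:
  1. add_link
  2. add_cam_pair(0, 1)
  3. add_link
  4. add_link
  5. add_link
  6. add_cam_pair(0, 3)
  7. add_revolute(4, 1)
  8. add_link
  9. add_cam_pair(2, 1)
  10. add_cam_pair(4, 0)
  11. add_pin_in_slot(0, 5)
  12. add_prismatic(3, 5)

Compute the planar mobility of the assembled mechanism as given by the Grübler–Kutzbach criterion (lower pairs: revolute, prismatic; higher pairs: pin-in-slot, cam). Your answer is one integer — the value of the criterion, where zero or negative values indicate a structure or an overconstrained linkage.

(L,J1,J2)=(1,0,0); link0 fixed
link1: (2,0,0)
C 0-1 [J2]: (2,0,1)
link2: (3,0,1)
link3: (4,0,1)
link4: (5,0,1)
C 0-3 [J2]: (5,0,2)
R 4-1 [J1]: (5,1,2)
link5: (6,1,2)
C 2-1 [J2]: (6,1,3)
C 4-0 [J2]: (6,1,4)
PS 0-5 [J2]: (6,1,5)
P 3-5 [J1]: (6,2,5)
Grübler: 3·5 − 2·2 − 5 = 6

M = 6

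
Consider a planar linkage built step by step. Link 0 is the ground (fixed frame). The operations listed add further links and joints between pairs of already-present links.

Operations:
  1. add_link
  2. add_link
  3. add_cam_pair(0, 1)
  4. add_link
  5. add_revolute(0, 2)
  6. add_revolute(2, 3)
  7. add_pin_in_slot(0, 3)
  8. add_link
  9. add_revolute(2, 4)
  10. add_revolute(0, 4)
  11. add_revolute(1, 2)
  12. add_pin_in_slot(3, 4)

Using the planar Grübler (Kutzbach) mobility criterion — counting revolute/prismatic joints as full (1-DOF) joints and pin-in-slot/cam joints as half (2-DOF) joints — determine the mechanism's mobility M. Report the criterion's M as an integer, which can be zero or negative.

ground; <1,0,0>
#1 <2,0,0>
#2 <3,0,0>
C:0↔1 J2 <3,0,1>
#3 <4,0,1>
R:0↔2 J1 <4,1,1>
R:2↔3 J1 <4,2,1>
PS:0↔3 J2 <4,2,2>
#4 <5,2,2>
R:2↔4 J1 <5,3,2>
R:0↔4 J1 <5,4,2>
R:1↔2 J1 <5,5,2>
PS:3↔4 J2 <5,5,3>
3×4 − 2×5 − 1×3 = -1

M = -1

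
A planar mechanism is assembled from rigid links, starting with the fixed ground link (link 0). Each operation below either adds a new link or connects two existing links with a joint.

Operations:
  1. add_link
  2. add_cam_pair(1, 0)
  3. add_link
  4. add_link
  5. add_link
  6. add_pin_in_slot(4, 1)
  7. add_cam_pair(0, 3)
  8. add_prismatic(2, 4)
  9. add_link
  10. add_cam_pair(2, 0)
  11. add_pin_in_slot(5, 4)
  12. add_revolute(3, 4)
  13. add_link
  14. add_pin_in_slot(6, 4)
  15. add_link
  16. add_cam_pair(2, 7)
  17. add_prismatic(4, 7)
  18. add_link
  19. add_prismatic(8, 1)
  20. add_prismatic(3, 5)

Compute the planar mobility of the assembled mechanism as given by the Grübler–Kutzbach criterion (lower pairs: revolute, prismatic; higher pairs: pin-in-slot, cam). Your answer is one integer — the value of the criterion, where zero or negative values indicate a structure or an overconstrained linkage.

M = 7

link 0 = ground. State L|J1|J2 = 1|0|0
+link1  2|0|0
C(1,0) f=2→J2  2|0|1
+link2  3|0|1
+link3  4|0|1
+link4  5|0|1
PS(4,1) f=2→J2  5|0|2
C(0,3) f=2→J2  5|0|3
P(2,4) f=1→J1  5|1|3
+link5  6|1|3
C(2,0) f=2→J2  6|1|4
PS(5,4) f=2→J2  6|1|5
R(3,4) f=1→J1  6|2|5
+link6  7|2|5
PS(6,4) f=2→J2  7|2|6
+link7  8|2|6
C(2,7) f=2→J2  8|2|7
P(4,7) f=1→J1  8|3|7
+link8  9|3|7
P(8,1) f=1→J1  9|4|7
P(3,5) f=1→J1  9|5|7
M = 3(9−1)−2·5−7 = 24−10−7 = 7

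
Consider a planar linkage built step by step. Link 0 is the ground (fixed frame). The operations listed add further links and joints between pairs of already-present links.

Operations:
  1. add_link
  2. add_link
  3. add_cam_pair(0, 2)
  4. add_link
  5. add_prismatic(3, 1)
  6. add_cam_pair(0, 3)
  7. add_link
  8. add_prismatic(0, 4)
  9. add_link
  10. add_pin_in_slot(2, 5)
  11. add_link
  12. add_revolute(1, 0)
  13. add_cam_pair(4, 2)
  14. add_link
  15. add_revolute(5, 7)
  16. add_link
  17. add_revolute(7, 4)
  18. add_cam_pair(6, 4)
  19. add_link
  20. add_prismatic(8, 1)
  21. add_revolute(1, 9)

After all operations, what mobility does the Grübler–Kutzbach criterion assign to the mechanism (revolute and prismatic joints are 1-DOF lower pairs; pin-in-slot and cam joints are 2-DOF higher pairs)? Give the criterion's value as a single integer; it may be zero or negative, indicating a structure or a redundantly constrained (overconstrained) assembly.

[1;0;0] (link 0 is ground)
L+ [2;0;0]
L+ [3;0;0]
C(0,2)∈J2 [3;0;1]
L+ [4;0;1]
P(3,1)∈J1 [4;1;1]
C(0,3)∈J2 [4;1;2]
L+ [5;1;2]
P(0,4)∈J1 [5;2;2]
L+ [6;2;2]
PS(2,5)∈J2 [6;2;3]
L+ [7;2;3]
R(1,0)∈J1 [7;3;3]
C(4,2)∈J2 [7;3;4]
L+ [8;3;4]
R(5,7)∈J1 [8;4;4]
L+ [9;4;4]
R(7,4)∈J1 [9;5;4]
C(6,4)∈J2 [9;5;5]
L+ [10;5;5]
P(8,1)∈J1 [10;6;5]
R(1,9)∈J1 [10;7;5]
mobility = 27 − 14 − 5 = 8

M = 8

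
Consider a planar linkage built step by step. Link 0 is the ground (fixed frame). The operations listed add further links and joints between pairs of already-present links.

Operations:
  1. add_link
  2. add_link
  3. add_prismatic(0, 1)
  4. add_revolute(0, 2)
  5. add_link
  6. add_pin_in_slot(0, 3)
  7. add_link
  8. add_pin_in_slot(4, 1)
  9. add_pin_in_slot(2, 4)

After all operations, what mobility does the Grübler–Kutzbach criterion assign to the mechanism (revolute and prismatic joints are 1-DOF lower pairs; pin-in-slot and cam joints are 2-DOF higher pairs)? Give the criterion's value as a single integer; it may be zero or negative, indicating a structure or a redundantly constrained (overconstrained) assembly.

[1;0;0] (link 0 is ground)
L+ [2;0;0]
L+ [3;0;0]
P(0,1)∈J1 [3;1;0]
R(0,2)∈J1 [3;2;0]
L+ [4;2;0]
PS(0,3)∈J2 [4;2;1]
L+ [5;2;1]
PS(4,1)∈J2 [5;2;2]
PS(2,4)∈J2 [5;2;3]
mobility = 12 − 4 − 3 = 5

M = 5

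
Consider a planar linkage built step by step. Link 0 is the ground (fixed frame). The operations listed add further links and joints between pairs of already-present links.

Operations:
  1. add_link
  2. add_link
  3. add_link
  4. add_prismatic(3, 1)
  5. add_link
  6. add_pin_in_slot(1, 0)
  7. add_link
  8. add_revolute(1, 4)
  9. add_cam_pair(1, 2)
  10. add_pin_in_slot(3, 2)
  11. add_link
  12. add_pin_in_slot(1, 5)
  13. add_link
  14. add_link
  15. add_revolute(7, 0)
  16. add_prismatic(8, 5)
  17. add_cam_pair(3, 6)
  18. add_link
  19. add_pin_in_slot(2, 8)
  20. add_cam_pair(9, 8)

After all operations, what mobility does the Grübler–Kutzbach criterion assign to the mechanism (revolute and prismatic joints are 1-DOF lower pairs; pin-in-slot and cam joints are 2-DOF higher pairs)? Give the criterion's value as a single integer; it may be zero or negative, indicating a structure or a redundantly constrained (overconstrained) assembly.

M = 12

link 0 = ground. State L|J1|J2 = 1|0|0
+link1  2|0|0
+link2  3|0|0
+link3  4|0|0
P(3,1) f=1→J1  4|1|0
+link4  5|1|0
PS(1,0) f=2→J2  5|1|1
+link5  6|1|1
R(1,4) f=1→J1  6|2|1
C(1,2) f=2→J2  6|2|2
PS(3,2) f=2→J2  6|2|3
+link6  7|2|3
PS(1,5) f=2→J2  7|2|4
+link7  8|2|4
+link8  9|2|4
R(7,0) f=1→J1  9|3|4
P(8,5) f=1→J1  9|4|4
C(3,6) f=2→J2  9|4|5
+link9  10|4|5
PS(2,8) f=2→J2  10|4|6
C(9,8) f=2→J2  10|4|7
M = 3(10−1)−2·4−7 = 27−8−7 = 12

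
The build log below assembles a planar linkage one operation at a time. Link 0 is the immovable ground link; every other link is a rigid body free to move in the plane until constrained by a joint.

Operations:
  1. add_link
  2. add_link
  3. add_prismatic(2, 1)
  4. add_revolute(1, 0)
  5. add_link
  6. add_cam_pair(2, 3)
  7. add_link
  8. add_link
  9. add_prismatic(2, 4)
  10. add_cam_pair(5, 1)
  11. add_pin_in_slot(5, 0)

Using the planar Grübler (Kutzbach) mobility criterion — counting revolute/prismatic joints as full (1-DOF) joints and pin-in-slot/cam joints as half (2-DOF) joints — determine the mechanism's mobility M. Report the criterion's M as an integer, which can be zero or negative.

ground; <1,0,0>
#1 <2,0,0>
#2 <3,0,0>
P:2↔1 J1 <3,1,0>
R:1↔0 J1 <3,2,0>
#3 <4,2,0>
C:2↔3 J2 <4,2,1>
#4 <5,2,1>
#5 <6,2,1>
P:2↔4 J1 <6,3,1>
C:5↔1 J2 <6,3,2>
PS:5↔0 J2 <6,3,3>
3×5 − 2×3 − 1×3 = 6

M = 6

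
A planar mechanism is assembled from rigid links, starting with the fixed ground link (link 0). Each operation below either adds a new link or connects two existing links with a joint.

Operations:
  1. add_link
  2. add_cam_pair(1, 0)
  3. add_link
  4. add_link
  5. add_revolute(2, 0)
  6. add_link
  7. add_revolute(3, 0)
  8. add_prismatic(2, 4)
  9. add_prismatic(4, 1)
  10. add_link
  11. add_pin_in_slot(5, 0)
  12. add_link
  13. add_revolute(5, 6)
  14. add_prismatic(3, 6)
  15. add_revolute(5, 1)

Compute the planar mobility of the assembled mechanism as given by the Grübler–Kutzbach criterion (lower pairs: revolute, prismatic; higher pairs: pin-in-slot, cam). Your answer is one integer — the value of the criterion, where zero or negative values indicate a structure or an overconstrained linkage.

M = 2

L=1 J1=0 J2=0
add link → L=2 J1=0 J2=0
C@1,0 dof=2 J2 → L=2 J1=0 J2=1
add link → L=3 J1=0 J2=1
add link → L=4 J1=0 J2=1
R@2,0 dof=1 J1 → L=4 J1=1 J2=1
add link → L=5 J1=1 J2=1
R@3,0 dof=1 J1 → L=5 J1=2 J2=1
P@2,4 dof=1 J1 → L=5 J1=3 J2=1
P@4,1 dof=1 J1 → L=5 J1=4 J2=1
add link → L=6 J1=4 J2=1
PS@5,0 dof=2 J2 → L=6 J1=4 J2=2
add link → L=7 J1=4 J2=2
R@5,6 dof=1 J1 → L=7 J1=5 J2=2
P@3,6 dof=1 J1 → L=7 J1=6 J2=2
R@5,1 dof=1 J1 → L=7 J1=7 J2=2
M=3(L−1)−2J1−J2=3·6−2·7−2=2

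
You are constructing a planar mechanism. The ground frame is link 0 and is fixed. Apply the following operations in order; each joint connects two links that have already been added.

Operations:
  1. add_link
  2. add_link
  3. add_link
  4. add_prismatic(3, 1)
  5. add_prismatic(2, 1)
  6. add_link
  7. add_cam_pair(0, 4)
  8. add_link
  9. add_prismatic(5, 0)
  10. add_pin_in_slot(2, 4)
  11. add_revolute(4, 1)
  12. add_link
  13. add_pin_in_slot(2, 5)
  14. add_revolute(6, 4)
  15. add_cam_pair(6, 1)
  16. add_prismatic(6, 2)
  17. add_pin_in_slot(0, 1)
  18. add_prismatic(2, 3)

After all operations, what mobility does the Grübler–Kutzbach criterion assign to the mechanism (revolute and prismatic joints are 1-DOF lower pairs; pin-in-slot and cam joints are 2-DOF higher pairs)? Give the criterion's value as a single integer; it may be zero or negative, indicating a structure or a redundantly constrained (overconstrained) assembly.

M = -1

ground; <1,0,0>
#1 <2,0,0>
#2 <3,0,0>
#3 <4,0,0>
P:3↔1 J1 <4,1,0>
P:2↔1 J1 <4,2,0>
#4 <5,2,0>
C:0↔4 J2 <5,2,1>
#5 <6,2,1>
P:5↔0 J1 <6,3,1>
PS:2↔4 J2 <6,3,2>
R:4↔1 J1 <6,4,2>
#6 <7,4,2>
PS:2↔5 J2 <7,4,3>
R:6↔4 J1 <7,5,3>
C:6↔1 J2 <7,5,4>
P:6↔2 J1 <7,6,4>
PS:0↔1 J2 <7,6,5>
P:2↔3 J1 <7,7,5>
3×6 − 2×7 − 1×5 = -1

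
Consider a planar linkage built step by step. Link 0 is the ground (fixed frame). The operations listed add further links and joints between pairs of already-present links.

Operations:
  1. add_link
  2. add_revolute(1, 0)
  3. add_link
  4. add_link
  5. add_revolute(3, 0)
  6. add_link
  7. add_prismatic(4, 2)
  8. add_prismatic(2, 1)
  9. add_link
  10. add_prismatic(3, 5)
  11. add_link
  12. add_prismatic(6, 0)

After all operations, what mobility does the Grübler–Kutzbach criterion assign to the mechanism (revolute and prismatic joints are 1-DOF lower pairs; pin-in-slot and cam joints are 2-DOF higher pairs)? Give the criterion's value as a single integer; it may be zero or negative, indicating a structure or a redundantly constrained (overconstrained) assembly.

M = 6

(L,J1,J2)=(1,0,0); link0 fixed
link1: (2,0,0)
R 1-0 [J1]: (2,1,0)
link2: (3,1,0)
link3: (4,1,0)
R 3-0 [J1]: (4,2,0)
link4: (5,2,0)
P 4-2 [J1]: (5,3,0)
P 2-1 [J1]: (5,4,0)
link5: (6,4,0)
P 3-5 [J1]: (6,5,0)
link6: (7,5,0)
P 6-0 [J1]: (7,6,0)
Grübler: 3·6 − 2·6 − 0 = 6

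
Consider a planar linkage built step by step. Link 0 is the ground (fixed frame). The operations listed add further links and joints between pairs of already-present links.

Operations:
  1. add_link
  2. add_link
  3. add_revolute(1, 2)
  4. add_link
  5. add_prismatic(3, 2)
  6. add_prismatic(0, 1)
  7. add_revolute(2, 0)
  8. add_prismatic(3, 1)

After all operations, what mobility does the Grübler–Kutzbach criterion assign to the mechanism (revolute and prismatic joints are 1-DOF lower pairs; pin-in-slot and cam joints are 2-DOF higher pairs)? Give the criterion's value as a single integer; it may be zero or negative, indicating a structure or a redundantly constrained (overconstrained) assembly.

M = -1

[1;0;0] (link 0 is ground)
L+ [2;0;0]
L+ [3;0;0]
R(1,2)∈J1 [3;1;0]
L+ [4;1;0]
P(3,2)∈J1 [4;2;0]
P(0,1)∈J1 [4;3;0]
R(2,0)∈J1 [4;4;0]
P(3,1)∈J1 [4;5;0]
mobility = 9 − 10 − 0 = -1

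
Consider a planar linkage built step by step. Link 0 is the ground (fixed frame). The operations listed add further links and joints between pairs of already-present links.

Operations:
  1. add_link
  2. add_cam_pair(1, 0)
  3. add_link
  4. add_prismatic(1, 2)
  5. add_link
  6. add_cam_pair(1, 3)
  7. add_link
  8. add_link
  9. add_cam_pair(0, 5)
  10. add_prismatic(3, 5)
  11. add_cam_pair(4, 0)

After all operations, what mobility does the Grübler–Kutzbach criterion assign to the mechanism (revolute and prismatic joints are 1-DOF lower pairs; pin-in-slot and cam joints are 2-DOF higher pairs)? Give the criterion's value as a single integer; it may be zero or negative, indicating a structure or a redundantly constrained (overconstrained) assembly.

M = 7

link 0 = ground. State L|J1|J2 = 1|0|0
+link1  2|0|0
C(1,0) f=2→J2  2|0|1
+link2  3|0|1
P(1,2) f=1→J1  3|1|1
+link3  4|1|1
C(1,3) f=2→J2  4|1|2
+link4  5|1|2
+link5  6|1|2
C(0,5) f=2→J2  6|1|3
P(3,5) f=1→J1  6|2|3
C(4,0) f=2→J2  6|2|4
M = 3(6−1)−2·2−4 = 15−4−4 = 7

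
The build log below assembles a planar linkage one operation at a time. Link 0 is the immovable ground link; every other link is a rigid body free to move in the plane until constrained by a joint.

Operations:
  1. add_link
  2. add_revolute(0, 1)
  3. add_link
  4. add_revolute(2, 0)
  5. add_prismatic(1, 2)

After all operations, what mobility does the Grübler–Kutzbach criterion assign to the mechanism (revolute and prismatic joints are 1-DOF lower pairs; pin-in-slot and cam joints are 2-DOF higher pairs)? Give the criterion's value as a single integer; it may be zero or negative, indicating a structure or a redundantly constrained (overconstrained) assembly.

ground; <1,0,0>
#1 <2,0,0>
R:0↔1 J1 <2,1,0>
#2 <3,1,0>
R:2↔0 J1 <3,2,0>
P:1↔2 J1 <3,3,0>
3×2 − 2×3 − 1×0 = 0

M = 0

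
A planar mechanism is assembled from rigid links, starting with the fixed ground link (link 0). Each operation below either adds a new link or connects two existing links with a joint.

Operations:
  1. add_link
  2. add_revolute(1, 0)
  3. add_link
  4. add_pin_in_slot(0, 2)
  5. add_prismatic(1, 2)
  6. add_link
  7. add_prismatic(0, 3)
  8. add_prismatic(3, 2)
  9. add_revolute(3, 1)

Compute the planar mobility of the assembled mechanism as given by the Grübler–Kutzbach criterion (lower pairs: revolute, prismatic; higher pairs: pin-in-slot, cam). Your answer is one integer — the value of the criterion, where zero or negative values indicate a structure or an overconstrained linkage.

M = -2

L=1 J1=0 J2=0
add link → L=2 J1=0 J2=0
R@1,0 dof=1 J1 → L=2 J1=1 J2=0
add link → L=3 J1=1 J2=0
PS@0,2 dof=2 J2 → L=3 J1=1 J2=1
P@1,2 dof=1 J1 → L=3 J1=2 J2=1
add link → L=4 J1=2 J2=1
P@0,3 dof=1 J1 → L=4 J1=3 J2=1
P@3,2 dof=1 J1 → L=4 J1=4 J2=1
R@3,1 dof=1 J1 → L=4 J1=5 J2=1
M=3(L−1)−2J1−J2=3·3−2·5−1=-2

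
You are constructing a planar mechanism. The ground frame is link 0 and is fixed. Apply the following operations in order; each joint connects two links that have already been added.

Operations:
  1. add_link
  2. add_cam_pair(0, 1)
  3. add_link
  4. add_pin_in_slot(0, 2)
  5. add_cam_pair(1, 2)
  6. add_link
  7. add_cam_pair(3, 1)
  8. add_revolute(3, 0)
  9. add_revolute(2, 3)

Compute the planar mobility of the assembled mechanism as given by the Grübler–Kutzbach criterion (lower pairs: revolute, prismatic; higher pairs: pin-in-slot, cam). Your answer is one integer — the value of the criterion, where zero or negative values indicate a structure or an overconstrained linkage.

M = 1

ground; <1,0,0>
#1 <2,0,0>
C:0↔1 J2 <2,0,1>
#2 <3,0,1>
PS:0↔2 J2 <3,0,2>
C:1↔2 J2 <3,0,3>
#3 <4,0,3>
C:3↔1 J2 <4,0,4>
R:3↔0 J1 <4,1,4>
R:2↔3 J1 <4,2,4>
3×3 − 2×2 − 1×4 = 1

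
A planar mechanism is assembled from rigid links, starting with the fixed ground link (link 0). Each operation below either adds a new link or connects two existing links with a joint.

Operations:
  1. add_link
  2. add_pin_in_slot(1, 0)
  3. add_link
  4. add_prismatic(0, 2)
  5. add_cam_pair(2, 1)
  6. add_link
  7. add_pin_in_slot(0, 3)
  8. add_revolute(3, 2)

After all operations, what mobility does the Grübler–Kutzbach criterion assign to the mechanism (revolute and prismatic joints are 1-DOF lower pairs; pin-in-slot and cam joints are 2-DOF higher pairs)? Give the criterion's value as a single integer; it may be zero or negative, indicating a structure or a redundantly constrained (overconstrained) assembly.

M = 2

L=1 J1=0 J2=0
add link → L=2 J1=0 J2=0
PS@1,0 dof=2 J2 → L=2 J1=0 J2=1
add link → L=3 J1=0 J2=1
P@0,2 dof=1 J1 → L=3 J1=1 J2=1
C@2,1 dof=2 J2 → L=3 J1=1 J2=2
add link → L=4 J1=1 J2=2
PS@0,3 dof=2 J2 → L=4 J1=1 J2=3
R@3,2 dof=1 J1 → L=4 J1=2 J2=3
M=3(L−1)−2J1−J2=3·3−2·2−3=2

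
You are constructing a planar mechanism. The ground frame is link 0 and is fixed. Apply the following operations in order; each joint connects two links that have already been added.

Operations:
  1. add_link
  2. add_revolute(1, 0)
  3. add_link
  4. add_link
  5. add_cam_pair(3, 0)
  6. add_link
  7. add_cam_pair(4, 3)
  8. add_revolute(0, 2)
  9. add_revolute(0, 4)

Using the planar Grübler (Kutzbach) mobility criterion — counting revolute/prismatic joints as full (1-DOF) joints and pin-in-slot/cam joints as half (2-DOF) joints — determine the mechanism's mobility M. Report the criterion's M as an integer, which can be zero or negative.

L=1 J1=0 J2=0
add link → L=2 J1=0 J2=0
R@1,0 dof=1 J1 → L=2 J1=1 J2=0
add link → L=3 J1=1 J2=0
add link → L=4 J1=1 J2=0
C@3,0 dof=2 J2 → L=4 J1=1 J2=1
add link → L=5 J1=1 J2=1
C@4,3 dof=2 J2 → L=5 J1=1 J2=2
R@0,2 dof=1 J1 → L=5 J1=2 J2=2
R@0,4 dof=1 J1 → L=5 J1=3 J2=2
M=3(L−1)−2J1−J2=3·4−2·3−2=4

M = 4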